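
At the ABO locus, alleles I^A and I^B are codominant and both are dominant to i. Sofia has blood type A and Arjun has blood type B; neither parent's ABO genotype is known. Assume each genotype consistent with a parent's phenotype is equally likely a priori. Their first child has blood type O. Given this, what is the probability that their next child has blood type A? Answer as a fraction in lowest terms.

1/4

Possible genotypes: Sofia ∈ {I^A I^A, I^A i}; Arjun ∈ {I^B I^B, I^B i}.
Weight each parental genotype pair by prior × P(type-O child):
  I^A i × I^B i: posterior weight 1; P(next child type A) = 1/4.
Weighted sum = 1/4.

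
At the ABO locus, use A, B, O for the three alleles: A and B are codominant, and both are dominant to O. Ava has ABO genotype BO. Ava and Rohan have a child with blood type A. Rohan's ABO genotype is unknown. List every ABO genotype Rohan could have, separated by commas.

AA, AB, AO

For each candidate genotype of Rohan, check whether crossing it with BO can produce every observed child phenotype.
  AA → possible child types {A, AB} ✓
  AB → possible child types {A, B, AB} ✓
  AO → possible child types {O, A, B, AB} ✓
  BB → possible child types {B} ✗
  BO → possible child types {O, B} ✗
  OO → possible child types {O, B} ✗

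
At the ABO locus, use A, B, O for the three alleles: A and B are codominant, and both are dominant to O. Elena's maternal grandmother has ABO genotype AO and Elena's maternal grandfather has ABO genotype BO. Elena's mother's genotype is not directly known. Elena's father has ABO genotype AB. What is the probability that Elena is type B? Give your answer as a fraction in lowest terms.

3/8

Elena's mother's ABO genotype from AO × BO: 1/4 AB, 1/4 AO, 1/4 BO, 1/4 OO.
Crossing each possibility with the father AB and summing P(type B): 1/4·1/4 + 1/4·1/4 + 1/4·1/2 + 1/4·1/2 = 3/8.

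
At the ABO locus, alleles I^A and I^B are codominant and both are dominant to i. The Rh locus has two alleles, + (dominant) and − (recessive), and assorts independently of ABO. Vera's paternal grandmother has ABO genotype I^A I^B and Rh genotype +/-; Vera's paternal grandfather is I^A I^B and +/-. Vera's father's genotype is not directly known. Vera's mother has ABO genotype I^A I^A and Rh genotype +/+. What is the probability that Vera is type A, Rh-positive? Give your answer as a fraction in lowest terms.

Vera's father's ABO genotype from I^A I^B × I^A I^B: 1/4 I^A I^A, 1/2 I^A I^B, 1/4 I^B I^B.
Crossing each possibility with the mother I^A I^A and summing P(type A): 1/4·1 + 1/2·1/2 + 1/4·0 = 1/2.
Similarly for Rh via the father's Rh distribution: P(Rh+) = 1.
Independent loci: 1/2 × 1 = 1/2.

1/2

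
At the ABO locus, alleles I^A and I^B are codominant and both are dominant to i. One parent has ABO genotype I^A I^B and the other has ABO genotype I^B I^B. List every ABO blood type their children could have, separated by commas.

B, AB

Gametes from I^A I^B × I^B I^B give offspring ABO genotypes I^A I^B, I^B I^B, i.e. phenotypes B, AB.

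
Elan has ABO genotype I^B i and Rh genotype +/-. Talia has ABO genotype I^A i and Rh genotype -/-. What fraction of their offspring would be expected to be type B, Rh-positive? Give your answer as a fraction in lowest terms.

ABO cross I^B i × I^A i → offspring phenotypes: 1/4 O, 1/4 A, 1/4 B, 1/4 AB.
Rh cross +/- × -/- → 1/2 Rh+, 1/2 Rh-.
Independent loci: P(type B, Rh-positive) = 1/4 × 1/2 = 1/8.

1/8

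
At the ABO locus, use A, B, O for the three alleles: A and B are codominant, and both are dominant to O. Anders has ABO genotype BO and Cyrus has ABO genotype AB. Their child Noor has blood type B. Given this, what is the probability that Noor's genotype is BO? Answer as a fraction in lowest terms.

1/2

Cross BO × AB → 1/4 AB, 1/4 AO, 1/4 BB, 1/4 BO.
Type-B genotypes among offspring: BB (1/4), BO (1/4); total 1/2.
P(BO | type B) = (1/4) / (1/2) = 1/2.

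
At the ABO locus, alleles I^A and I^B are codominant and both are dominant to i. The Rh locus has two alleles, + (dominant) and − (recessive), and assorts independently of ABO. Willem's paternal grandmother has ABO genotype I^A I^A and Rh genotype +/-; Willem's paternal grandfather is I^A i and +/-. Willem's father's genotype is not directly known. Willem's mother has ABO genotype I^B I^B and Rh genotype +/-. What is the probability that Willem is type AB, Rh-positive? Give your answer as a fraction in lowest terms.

9/16

Willem's father's ABO genotype from I^A I^A × I^A i: 1/2 I^A I^A, 1/2 I^A i.
Crossing each possibility with the mother I^B I^B and summing P(type AB): 1/2·1 + 1/2·1/2 = 3/4.
Similarly for Rh via the father's Rh distribution: P(Rh+) = 3/4.
Independent loci: 3/4 × 3/4 = 9/16.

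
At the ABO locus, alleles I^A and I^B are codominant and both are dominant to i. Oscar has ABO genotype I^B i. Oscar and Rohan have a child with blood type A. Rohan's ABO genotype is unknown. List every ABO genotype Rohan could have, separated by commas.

I^A I^A, I^A I^B, I^A i

For each candidate genotype of Rohan, check whether crossing it with I^B i can produce every observed child phenotype.
  I^A I^A → possible child types {A, AB} ✓
  I^A I^B → possible child types {A, B, AB} ✓
  I^A i → possible child types {O, A, B, AB} ✓
  I^B I^B → possible child types {B} ✗
  I^B i → possible child types {O, B} ✗
  i i → possible child types {O, B} ✗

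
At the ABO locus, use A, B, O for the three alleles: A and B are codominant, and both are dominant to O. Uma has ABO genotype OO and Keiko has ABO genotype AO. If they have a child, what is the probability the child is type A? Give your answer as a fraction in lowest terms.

1/2

ABO cross OO × AO → offspring phenotypes: 1/2 O, 1/2 A.
So P(type A) = 1/2.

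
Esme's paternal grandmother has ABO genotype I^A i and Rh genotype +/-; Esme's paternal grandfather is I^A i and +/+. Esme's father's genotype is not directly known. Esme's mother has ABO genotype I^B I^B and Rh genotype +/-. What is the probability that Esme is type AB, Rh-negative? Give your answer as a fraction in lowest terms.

Esme's father's ABO genotype from I^A i × I^A i: 1/4 I^A I^A, 1/2 I^A i, 1/4 i i.
Crossing each possibility with the mother I^B I^B and summing P(type AB): 1/4·1 + 1/2·1/2 + 1/4·0 = 1/2.
Similarly for Rh via the father's Rh distribution: P(Rh-) = 1/8.
Independent loci: 1/2 × 1/8 = 1/16.

1/16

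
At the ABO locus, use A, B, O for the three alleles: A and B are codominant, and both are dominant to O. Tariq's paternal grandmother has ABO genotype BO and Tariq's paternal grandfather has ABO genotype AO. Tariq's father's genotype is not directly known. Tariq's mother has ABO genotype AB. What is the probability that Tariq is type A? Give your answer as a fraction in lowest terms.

Tariq's father's ABO genotype from BO × AO: 1/4 AB, 1/4 AO, 1/4 BO, 1/4 OO.
Crossing each possibility with the mother AB and summing P(type A): 1/4·1/4 + 1/4·1/2 + 1/4·1/4 + 1/4·1/2 = 3/8.

3/8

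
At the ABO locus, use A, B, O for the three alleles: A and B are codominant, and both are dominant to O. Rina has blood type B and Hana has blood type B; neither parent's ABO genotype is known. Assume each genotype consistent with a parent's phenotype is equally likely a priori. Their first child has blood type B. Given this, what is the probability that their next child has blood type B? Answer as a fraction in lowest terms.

Possible genotypes: Rina ∈ {BB, BO}; Hana ∈ {BB, BO}.
Weight each parental genotype pair by prior × P(type-B child):
  BB × BB: posterior weight 4/15; P(next child type B) = 1.
  BB × BO: posterior weight 4/15; P(next child type B) = 1.
  BO × BB: posterior weight 4/15; P(next child type B) = 1.
  BO × BO: posterior weight 1/5; P(next child type B) = 3/4.
Weighted sum = 19/20.

19/20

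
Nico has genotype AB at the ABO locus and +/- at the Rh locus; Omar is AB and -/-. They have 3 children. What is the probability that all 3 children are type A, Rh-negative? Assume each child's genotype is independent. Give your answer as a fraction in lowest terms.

1/512

ABO cross AB × AB → 1/4 A, 1/4 B, 1/2 AB.
Rh cross +/- × -/- → 1/2 Rh+, 1/2 Rh-; so P(type A, Rh-negative) = 1/4 × 1/2 = 1/8 per child.
All 3 independent: (1/8)^3 = 1/512.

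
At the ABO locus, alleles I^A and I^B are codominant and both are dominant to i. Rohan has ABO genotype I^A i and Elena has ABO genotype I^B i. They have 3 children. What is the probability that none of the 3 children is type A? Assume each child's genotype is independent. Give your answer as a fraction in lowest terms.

ABO cross I^A i × I^B i → 1/4 O, 1/4 A, 1/4 B, 1/4 AB.
So P(type A) = 1/4 per child.
P(not type A) = 3/4 for one child; (3/4)^3 = 27/64.

27/64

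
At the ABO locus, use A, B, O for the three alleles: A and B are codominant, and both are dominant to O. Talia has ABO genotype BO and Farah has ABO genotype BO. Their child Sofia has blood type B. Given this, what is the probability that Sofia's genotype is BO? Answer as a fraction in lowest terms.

Cross BO × BO → 1/4 BB, 1/2 BO, 1/4 OO.
Type-B genotypes among offspring: BB (1/4), BO (1/2); total 3/4.
P(BO | type B) = (1/2) / (3/4) = 2/3.

2/3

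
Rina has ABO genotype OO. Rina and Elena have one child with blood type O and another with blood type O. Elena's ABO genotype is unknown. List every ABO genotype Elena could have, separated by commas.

For each candidate genotype of Elena, check whether crossing it with OO can produce every observed child phenotype.
  AA → possible child types {A} ✗
  AB → possible child types {A, B} ✗
  AO → possible child types {O, A} ✓
  BB → possible child types {B} ✗
  BO → possible child types {O, B} ✓
  OO → possible child types {O} ✓

AO, BO, OO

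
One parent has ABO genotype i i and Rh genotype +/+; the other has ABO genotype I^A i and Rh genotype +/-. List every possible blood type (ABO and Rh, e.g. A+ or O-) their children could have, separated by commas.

O+, A+

Gametes from i i × I^A i give offspring ABO genotypes I^A i, i i, i.e. phenotypes O, A.
Rh cross +/+ × +/- → phenotypes Rh+.
Combining independently: O+, A+.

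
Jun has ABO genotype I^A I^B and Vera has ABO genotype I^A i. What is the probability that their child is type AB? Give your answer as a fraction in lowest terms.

1/4

ABO cross I^A I^B × I^A i → offspring phenotypes: 1/2 A, 1/4 B, 1/4 AB.
So P(type AB) = 1/4.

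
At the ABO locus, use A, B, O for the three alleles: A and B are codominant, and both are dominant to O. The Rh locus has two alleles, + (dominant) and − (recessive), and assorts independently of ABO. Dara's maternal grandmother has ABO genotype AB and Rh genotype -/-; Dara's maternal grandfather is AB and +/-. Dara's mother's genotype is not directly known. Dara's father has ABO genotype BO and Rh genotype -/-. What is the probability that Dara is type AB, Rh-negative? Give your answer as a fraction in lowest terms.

3/16

Dara's mother's ABO genotype from AB × AB: 1/4 AA, 1/2 AB, 1/4 BB.
Crossing each possibility with the father BO and summing P(type AB): 1/4·1/2 + 1/2·1/4 + 1/4·0 = 1/4.
Similarly for Rh via the mother's Rh distribution: P(Rh-) = 3/4.
Independent loci: 1/4 × 3/4 = 3/16.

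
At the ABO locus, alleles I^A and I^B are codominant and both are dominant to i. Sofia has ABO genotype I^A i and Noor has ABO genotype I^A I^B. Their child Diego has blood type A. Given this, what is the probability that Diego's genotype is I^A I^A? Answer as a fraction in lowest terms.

Cross I^A i × I^A I^B → 1/4 I^A I^A, 1/4 I^A I^B, 1/4 I^A i, 1/4 I^B i.
Type-A genotypes among offspring: I^A I^A (1/4), I^A i (1/4); total 1/2.
P(I^A I^A | type A) = (1/4) / (1/2) = 1/2.

1/2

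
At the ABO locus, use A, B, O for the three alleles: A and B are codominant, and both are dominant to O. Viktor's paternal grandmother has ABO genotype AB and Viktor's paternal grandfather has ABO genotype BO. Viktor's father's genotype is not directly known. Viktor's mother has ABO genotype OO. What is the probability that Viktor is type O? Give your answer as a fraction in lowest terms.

1/4

Viktor's father's ABO genotype from AB × BO: 1/4 AB, 1/4 AO, 1/4 BB, 1/4 BO.
Crossing each possibility with the mother OO and summing P(type O): 1/4·0 + 1/4·1/2 + 1/4·0 + 1/4·1/2 = 1/4.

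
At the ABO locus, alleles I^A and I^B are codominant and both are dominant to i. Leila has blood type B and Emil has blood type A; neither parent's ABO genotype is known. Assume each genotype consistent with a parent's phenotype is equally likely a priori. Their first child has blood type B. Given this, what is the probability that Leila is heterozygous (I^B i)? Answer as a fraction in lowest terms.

Possible genotypes: Leila ∈ {I^B I^B, I^B i}; Emil ∈ {I^A I^A, I^A i}.
Weight each parental genotype pair by prior × P(type-B child):
  I^B I^B × I^A i: posterior weight 2/3.
  I^B i × I^A i: posterior weight 1/3.
Sum the posterior weight over pairs where Leila is I^B i: 1/3.

1/3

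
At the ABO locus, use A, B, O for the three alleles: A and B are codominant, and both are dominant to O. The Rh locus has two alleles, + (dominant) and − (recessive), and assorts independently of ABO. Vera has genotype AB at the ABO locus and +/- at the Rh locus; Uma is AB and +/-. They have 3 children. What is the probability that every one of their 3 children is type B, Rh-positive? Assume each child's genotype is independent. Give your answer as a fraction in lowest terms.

ABO cross AB × AB → 1/4 A, 1/4 B, 1/2 AB.
Rh cross +/- × +/- → 3/4 Rh+, 1/4 Rh-; so P(type B, Rh-positive) = 1/4 × 3/4 = 3/16 per child.
All 3 independent: (3/16)^3 = 27/4096.

27/4096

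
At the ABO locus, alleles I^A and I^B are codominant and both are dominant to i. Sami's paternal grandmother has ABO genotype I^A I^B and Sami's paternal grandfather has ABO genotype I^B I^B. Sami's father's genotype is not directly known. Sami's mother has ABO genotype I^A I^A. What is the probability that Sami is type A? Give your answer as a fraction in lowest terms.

1/4

Sami's father's ABO genotype from I^A I^B × I^B I^B: 1/2 I^A I^B, 1/2 I^B I^B.
Crossing each possibility with the mother I^A I^A and summing P(type A): 1/2·1/2 + 1/2·0 = 1/4.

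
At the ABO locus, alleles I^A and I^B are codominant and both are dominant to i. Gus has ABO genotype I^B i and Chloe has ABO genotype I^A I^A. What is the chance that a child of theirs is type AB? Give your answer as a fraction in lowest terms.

ABO cross I^B i × I^A I^A → offspring phenotypes: 1/2 A, 1/2 AB.
So P(type AB) = 1/2.

1/2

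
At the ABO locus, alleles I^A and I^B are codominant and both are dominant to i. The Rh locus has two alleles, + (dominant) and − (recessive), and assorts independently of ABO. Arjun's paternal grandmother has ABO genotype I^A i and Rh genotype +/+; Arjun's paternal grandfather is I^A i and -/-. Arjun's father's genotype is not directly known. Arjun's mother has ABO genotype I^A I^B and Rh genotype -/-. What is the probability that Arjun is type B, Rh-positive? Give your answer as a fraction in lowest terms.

Arjun's father's ABO genotype from I^A i × I^A i: 1/4 I^A I^A, 1/2 I^A i, 1/4 i i.
Crossing each possibility with the mother I^A I^B and summing P(type B): 1/4·0 + 1/2·1/4 + 1/4·1/2 = 1/4.
Similarly for Rh via the father's Rh distribution: P(Rh+) = 1/2.
Independent loci: 1/4 × 1/2 = 1/8.

1/8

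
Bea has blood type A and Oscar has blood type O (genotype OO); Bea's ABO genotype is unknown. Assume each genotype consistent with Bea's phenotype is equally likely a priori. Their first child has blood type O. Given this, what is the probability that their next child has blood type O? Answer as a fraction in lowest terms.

1/2

Possible genotypes: Bea ∈ {AA, AO}; Oscar ∈ {OO}.
Weight each parental genotype pair by prior × P(type-O child):
  AO × OO: posterior weight 1; P(next child type O) = 1/2.
Weighted sum = 1/2.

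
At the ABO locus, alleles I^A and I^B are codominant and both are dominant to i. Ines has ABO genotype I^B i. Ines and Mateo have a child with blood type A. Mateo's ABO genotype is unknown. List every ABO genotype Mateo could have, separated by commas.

For each candidate genotype of Mateo, check whether crossing it with I^B i can produce every observed child phenotype.
  I^A I^A → possible child types {A, AB} ✓
  I^A I^B → possible child types {A, B, AB} ✓
  I^A i → possible child types {O, A, B, AB} ✓
  I^B I^B → possible child types {B} ✗
  I^B i → possible child types {O, B} ✗
  i i → possible child types {O, B} ✗

I^A I^A, I^A I^B, I^A i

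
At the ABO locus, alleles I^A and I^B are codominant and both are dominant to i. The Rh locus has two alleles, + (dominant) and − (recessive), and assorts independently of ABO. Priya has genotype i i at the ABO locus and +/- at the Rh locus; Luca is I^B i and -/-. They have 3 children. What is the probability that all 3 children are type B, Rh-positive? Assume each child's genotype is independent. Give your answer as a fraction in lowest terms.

1/64

ABO cross i i × I^B i → 1/2 O, 1/2 B.
Rh cross +/- × -/- → 1/2 Rh+, 1/2 Rh-; so P(type B, Rh-positive) = 1/2 × 1/2 = 1/4 per child.
All 3 independent: (1/4)^3 = 1/64.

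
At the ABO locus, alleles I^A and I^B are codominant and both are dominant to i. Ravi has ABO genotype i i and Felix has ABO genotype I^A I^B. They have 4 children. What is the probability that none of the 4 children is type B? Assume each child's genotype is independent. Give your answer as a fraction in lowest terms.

ABO cross i i × I^A I^B → 1/2 A, 1/2 B.
So P(type B) = 1/2 per child.
P(not type B) = 1/2 for one child; (1/2)^4 = 1/16.

1/16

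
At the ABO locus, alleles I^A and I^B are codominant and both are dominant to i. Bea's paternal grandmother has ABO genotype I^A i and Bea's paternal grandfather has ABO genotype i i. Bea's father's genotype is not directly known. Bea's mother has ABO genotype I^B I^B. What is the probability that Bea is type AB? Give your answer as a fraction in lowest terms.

Bea's father's ABO genotype from I^A i × i i: 1/2 I^A i, 1/2 i i.
Crossing each possibility with the mother I^B I^B and summing P(type AB): 1/2·1/2 + 1/2·0 = 1/4.

1/4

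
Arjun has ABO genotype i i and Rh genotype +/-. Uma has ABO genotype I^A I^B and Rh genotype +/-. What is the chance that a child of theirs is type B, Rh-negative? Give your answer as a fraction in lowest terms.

ABO cross i i × I^A I^B → offspring phenotypes: 1/2 A, 1/2 B.
Rh cross +/- × +/- → 3/4 Rh+, 1/4 Rh-.
Independent loci: P(type B, Rh-negative) = 1/2 × 1/4 = 1/8.

1/8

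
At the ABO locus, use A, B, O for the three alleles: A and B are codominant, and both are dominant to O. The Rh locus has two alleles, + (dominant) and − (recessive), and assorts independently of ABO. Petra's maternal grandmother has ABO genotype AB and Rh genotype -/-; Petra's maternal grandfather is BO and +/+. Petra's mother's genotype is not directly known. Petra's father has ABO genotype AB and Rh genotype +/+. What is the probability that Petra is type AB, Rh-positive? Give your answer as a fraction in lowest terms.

Petra's mother's ABO genotype from AB × BO: 1/4 AB, 1/4 AO, 1/4 BB, 1/4 BO.
Crossing each possibility with the father AB and summing P(type AB): 1/4·1/2 + 1/4·1/4 + 1/4·1/2 + 1/4·1/4 = 3/8.
Similarly for Rh via the mother's Rh distribution: P(Rh+) = 1.
Independent loci: 3/8 × 1 = 3/8.

3/8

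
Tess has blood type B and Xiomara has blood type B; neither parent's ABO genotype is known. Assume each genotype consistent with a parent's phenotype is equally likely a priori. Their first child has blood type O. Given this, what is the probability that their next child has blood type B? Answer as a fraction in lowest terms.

Possible genotypes: Tess ∈ {I^B I^B, I^B i}; Xiomara ∈ {I^B I^B, I^B i}.
Weight each parental genotype pair by prior × P(type-O child):
  I^B i × I^B i: posterior weight 1; P(next child type B) = 3/4.
Weighted sum = 3/4.

3/4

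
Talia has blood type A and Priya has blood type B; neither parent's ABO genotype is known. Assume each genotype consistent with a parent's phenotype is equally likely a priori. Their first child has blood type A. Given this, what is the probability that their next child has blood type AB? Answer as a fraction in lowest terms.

Possible genotypes: Talia ∈ {AA, AO}; Priya ∈ {BB, BO}.
Weight each parental genotype pair by prior × P(type-A child):
  AA × BO: posterior weight 2/3; P(next child type AB) = 1/2.
  AO × BO: posterior weight 1/3; P(next child type AB) = 1/4.
Weighted sum = 5/12.

5/12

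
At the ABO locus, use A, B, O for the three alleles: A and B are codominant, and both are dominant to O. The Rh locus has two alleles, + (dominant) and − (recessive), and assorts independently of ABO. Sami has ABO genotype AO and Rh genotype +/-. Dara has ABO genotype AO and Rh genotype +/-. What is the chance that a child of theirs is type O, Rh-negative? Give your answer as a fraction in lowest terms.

1/16

ABO cross AO × AO → offspring phenotypes: 1/4 O, 3/4 A.
Rh cross +/- × +/- → 3/4 Rh+, 1/4 Rh-.
Independent loci: P(type O, Rh-negative) = 1/4 × 1/4 = 1/16.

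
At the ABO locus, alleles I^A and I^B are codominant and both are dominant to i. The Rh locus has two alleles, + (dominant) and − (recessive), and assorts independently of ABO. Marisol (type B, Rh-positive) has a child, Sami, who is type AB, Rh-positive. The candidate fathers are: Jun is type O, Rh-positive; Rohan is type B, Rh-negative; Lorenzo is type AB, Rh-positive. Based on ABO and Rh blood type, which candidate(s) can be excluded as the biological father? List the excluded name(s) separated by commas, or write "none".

Jun, Rohan

A candidate is excluded only if no genotype consistent with his phenotype could produce a type AB, Rh-positive child with a type B, Rh-positive mother.
Jun (type O, Rh+): no genotype consistent with that phenotype can produce a type-AB Rh+ child with a type-B mother.
Rohan (type B, Rh-): no genotype consistent with that phenotype can produce a type-AB Rh+ child with a type-B mother.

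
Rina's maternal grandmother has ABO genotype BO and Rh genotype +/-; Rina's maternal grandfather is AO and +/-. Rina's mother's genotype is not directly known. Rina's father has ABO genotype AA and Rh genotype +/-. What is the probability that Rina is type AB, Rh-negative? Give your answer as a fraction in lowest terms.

Rina's mother's ABO genotype from BO × AO: 1/4 AB, 1/4 AO, 1/4 BO, 1/4 OO.
Crossing each possibility with the father AA and summing P(type AB): 1/4·1/2 + 1/4·0 + 1/4·1/2 + 1/4·0 = 1/4.
Similarly for Rh via the mother's Rh distribution: P(Rh-) = 1/4.
Independent loci: 1/4 × 1/4 = 1/16.

1/16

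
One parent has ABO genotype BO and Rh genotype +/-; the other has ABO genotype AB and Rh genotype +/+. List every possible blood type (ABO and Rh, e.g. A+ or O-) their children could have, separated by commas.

A+, B+, AB+

Gametes from BO × AB give offspring ABO genotypes AB, AO, BB, BO, i.e. phenotypes A, B, AB.
Rh cross +/- × +/+ → phenotypes Rh+.
Combining independently: A+, B+, AB+.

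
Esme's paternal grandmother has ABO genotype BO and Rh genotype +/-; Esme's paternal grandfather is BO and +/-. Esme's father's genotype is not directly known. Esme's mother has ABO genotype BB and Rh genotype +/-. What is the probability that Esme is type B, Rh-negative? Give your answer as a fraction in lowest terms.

Esme's father's ABO genotype from BO × BO: 1/4 BB, 1/2 BO, 1/4 OO.
Crossing each possibility with the mother BB and summing P(type B): 1/4·1 + 1/2·1 + 1/4·1 = 1.
Similarly for Rh via the father's Rh distribution: P(Rh-) = 1/4.
Independent loci: 1 × 1/4 = 1/4.

1/4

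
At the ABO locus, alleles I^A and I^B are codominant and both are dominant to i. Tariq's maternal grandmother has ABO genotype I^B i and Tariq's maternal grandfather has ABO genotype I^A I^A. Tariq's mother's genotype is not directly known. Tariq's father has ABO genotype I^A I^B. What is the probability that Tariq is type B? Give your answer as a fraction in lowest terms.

1/4

Tariq's mother's ABO genotype from I^B i × I^A I^A: 1/2 I^A I^B, 1/2 I^A i.
Crossing each possibility with the father I^A I^B and summing P(type B): 1/2·1/4 + 1/2·1/4 = 1/4.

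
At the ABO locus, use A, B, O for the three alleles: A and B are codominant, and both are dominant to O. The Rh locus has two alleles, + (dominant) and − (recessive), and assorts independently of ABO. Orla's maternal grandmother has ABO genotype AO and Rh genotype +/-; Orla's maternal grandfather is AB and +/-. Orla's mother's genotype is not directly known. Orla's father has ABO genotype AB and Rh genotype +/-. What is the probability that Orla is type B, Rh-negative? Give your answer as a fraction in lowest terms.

1/16

Orla's mother's ABO genotype from AO × AB: 1/4 AA, 1/4 AB, 1/4 AO, 1/4 BO.
Crossing each possibility with the father AB and summing P(type B): 1/4·0 + 1/4·1/4 + 1/4·1/4 + 1/4·1/2 = 1/4.
Similarly for Rh via the mother's Rh distribution: P(Rh-) = 1/4.
Independent loci: 1/4 × 1/4 = 1/16.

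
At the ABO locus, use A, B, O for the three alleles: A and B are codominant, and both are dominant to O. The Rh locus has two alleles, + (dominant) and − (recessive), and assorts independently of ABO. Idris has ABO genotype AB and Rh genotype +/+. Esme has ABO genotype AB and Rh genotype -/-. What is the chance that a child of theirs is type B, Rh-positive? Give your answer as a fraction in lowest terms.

1/4

ABO cross AB × AB → offspring phenotypes: 1/4 A, 1/4 B, 1/2 AB.
Rh cross +/+ × -/- → 1 Rh+.
Independent loci: P(type B, Rh-positive) = 1/4 × 1 = 1/4.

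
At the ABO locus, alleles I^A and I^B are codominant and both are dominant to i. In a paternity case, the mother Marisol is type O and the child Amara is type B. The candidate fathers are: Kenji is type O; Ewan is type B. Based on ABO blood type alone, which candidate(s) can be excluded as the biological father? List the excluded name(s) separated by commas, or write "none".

A candidate is excluded only if no genotype consistent with his phenotype could produce a type B child with a type O mother.
Kenji (type O): no genotype consistent with that phenotype can produce a type-B child with a type-O mother.

Kenji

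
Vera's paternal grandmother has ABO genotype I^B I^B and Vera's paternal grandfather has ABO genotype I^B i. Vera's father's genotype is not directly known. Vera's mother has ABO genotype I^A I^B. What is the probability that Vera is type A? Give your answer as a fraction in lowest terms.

Vera's father's ABO genotype from I^B I^B × I^B i: 1/2 I^B I^B, 1/2 I^B i.
Crossing each possibility with the mother I^A I^B and summing P(type A): 1/2·0 + 1/2·1/4 = 1/8.

1/8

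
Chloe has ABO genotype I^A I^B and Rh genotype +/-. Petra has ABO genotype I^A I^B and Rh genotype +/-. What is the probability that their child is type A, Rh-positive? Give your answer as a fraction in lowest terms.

ABO cross I^A I^B × I^A I^B → offspring phenotypes: 1/4 A, 1/4 B, 1/2 AB.
Rh cross +/- × +/- → 3/4 Rh+, 1/4 Rh-.
Independent loci: P(type A, Rh-positive) = 1/4 × 3/4 = 3/16.

3/16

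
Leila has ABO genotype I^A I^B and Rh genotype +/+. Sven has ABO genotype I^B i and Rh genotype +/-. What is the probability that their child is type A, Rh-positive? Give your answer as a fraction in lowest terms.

1/4

ABO cross I^A I^B × I^B i → offspring phenotypes: 1/4 A, 1/2 B, 1/4 AB.
Rh cross +/+ × +/- → 1 Rh+.
Independent loci: P(type A, Rh-positive) = 1/4 × 1 = 1/4.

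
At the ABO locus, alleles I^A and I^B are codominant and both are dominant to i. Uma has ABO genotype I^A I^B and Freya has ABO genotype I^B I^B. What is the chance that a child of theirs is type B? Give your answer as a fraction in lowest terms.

1/2

ABO cross I^A I^B × I^B I^B → offspring phenotypes: 1/2 B, 1/2 AB.
So P(type B) = 1/2.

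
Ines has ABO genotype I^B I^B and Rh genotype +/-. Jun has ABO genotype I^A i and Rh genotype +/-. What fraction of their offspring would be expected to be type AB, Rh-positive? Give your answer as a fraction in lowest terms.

3/8

ABO cross I^B I^B × I^A i → offspring phenotypes: 1/2 B, 1/2 AB.
Rh cross +/- × +/- → 3/4 Rh+, 1/4 Rh-.
Independent loci: P(type AB, Rh-positive) = 1/2 × 3/4 = 3/8.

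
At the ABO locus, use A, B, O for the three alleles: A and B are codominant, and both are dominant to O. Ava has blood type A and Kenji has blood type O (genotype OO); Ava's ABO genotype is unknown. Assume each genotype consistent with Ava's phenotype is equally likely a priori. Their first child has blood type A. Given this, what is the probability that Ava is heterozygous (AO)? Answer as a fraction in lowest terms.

Possible genotypes: Ava ∈ {AA, AO}; Kenji ∈ {OO}.
Weight each parental genotype pair by prior × P(type-A child):
  AA × OO: posterior weight 2/3.
  AO × OO: posterior weight 1/3.
Sum the posterior weight over pairs where Ava is AO: 1/3.

1/3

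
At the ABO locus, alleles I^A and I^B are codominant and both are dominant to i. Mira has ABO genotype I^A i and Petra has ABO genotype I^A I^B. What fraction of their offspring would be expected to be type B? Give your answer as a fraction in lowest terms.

1/4

ABO cross I^A i × I^A I^B → offspring phenotypes: 1/2 A, 1/4 B, 1/4 AB.
So P(type B) = 1/4.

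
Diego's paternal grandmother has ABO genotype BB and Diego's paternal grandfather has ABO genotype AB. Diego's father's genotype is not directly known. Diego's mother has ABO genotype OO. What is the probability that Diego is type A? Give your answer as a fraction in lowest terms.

1/4

Diego's father's ABO genotype from BB × AB: 1/2 AB, 1/2 BB.
Crossing each possibility with the mother OO and summing P(type A): 1/2·1/2 + 1/2·0 = 1/4.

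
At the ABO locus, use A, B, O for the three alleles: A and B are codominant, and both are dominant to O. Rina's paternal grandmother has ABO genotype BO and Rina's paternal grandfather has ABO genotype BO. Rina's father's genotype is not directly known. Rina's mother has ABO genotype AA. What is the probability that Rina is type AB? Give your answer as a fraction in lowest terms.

Rina's father's ABO genotype from BO × BO: 1/4 BB, 1/2 BO, 1/4 OO.
Crossing each possibility with the mother AA and summing P(type AB): 1/4·1 + 1/2·1/2 + 1/4·0 = 1/2.

1/2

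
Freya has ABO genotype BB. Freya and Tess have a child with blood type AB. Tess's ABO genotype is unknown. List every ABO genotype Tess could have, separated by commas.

AA, AB, AO

For each candidate genotype of Tess, check whether crossing it with BB can produce every observed child phenotype.
  AA → possible child types {AB} ✓
  AB → possible child types {B, AB} ✓
  AO → possible child types {B, AB} ✓
  BB → possible child types {B} ✗
  BO → possible child types {B} ✗
  OO → possible child types {B} ✗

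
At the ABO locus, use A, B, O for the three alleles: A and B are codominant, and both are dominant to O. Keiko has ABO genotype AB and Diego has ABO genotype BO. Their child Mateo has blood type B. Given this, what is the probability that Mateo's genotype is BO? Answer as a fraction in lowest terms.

1/2

Cross AB × BO → 1/4 AB, 1/4 AO, 1/4 BB, 1/4 BO.
Type-B genotypes among offspring: BB (1/4), BO (1/4); total 1/2.
P(BO | type B) = (1/4) / (1/2) = 1/2.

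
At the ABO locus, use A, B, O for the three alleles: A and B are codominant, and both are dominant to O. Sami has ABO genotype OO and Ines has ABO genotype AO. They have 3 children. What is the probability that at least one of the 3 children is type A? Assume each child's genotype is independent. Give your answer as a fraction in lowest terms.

7/8

ABO cross OO × AO → 1/2 O, 1/2 A.
So P(type A) = 1/2 per child.
P(none) = (1/2)^3 = 1/8; P(at least one) = 1 − 1/8 = 7/8.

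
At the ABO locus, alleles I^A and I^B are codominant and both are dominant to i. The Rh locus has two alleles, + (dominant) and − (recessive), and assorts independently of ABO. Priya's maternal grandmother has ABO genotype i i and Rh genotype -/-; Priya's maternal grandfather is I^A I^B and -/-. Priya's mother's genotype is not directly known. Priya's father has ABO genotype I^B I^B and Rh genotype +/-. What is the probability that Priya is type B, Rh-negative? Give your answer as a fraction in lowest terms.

3/8

Priya's mother's ABO genotype from i i × I^A I^B: 1/2 I^A i, 1/2 I^B i.
Crossing each possibility with the father I^B I^B and summing P(type B): 1/2·1/2 + 1/2·1 = 3/4.
Similarly for Rh via the mother's Rh distribution: P(Rh-) = 1/2.
Independent loci: 3/4 × 1/2 = 3/8.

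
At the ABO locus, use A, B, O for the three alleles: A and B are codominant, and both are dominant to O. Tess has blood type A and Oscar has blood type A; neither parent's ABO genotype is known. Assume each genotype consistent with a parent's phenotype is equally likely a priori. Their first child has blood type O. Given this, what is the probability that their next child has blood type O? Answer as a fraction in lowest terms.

Possible genotypes: Tess ∈ {AA, AO}; Oscar ∈ {AA, AO}.
Weight each parental genotype pair by prior × P(type-O child):
  AO × AO: posterior weight 1; P(next child type O) = 1/4.
Weighted sum = 1/4.

1/4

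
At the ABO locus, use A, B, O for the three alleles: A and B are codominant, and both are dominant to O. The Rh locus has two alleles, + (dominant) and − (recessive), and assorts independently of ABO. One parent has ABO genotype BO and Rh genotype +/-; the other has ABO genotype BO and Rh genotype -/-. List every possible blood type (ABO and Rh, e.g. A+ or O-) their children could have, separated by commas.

Gametes from BO × BO give offspring ABO genotypes BB, BO, OO, i.e. phenotypes O, B.
Rh cross +/- × -/- → phenotypes Rh+, Rh-.
Combining independently: O+, O-, B+, B-.

O+, O-, B+, B-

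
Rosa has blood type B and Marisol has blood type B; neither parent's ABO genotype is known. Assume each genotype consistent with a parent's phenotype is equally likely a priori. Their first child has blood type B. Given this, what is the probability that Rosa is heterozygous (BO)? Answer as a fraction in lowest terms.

Possible genotypes: Rosa ∈ {BB, BO}; Marisol ∈ {BB, BO}.
Weight each parental genotype pair by prior × P(type-B child):
  BB × BB: posterior weight 4/15.
  BB × BO: posterior weight 4/15.
  BO × BB: posterior weight 4/15.
  BO × BO: posterior weight 1/5.
Sum the posterior weight over pairs where Rosa is BO: 7/15.

7/15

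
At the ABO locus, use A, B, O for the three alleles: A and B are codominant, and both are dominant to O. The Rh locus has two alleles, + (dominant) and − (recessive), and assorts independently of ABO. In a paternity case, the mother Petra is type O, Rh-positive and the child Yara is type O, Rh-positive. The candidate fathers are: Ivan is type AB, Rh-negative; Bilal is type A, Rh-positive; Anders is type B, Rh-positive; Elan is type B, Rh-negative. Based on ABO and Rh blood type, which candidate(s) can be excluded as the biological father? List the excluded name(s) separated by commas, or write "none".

Ivan

A candidate is excluded only if no genotype consistent with his phenotype could produce a type O, Rh-positive child with a type O, Rh-positive mother.
Ivan (type AB, Rh-): no genotype consistent with that phenotype can produce a type-O Rh+ child with a type-O mother.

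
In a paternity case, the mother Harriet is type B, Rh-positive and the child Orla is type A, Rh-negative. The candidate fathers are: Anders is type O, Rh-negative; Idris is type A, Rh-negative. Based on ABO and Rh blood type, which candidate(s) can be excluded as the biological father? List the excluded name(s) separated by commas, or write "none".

Anders

A candidate is excluded only if no genotype consistent with his phenotype could produce a type A, Rh-negative child with a type B, Rh-positive mother.
Anders (type O, Rh-): no genotype consistent with that phenotype can produce a type-A Rh- child with a type-B mother.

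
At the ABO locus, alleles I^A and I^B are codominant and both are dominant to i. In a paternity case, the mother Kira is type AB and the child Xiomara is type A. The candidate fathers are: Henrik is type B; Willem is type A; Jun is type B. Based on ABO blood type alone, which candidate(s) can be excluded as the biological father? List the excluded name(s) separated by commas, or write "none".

A candidate is excluded only if no genotype consistent with his phenotype could produce a type A child with a type AB mother.
Every candidate has at least one consistent genotype combination, so none can be excluded.

none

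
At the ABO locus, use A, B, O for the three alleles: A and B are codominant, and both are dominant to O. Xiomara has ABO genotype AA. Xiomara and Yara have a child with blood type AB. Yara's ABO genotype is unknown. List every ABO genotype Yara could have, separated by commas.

For each candidate genotype of Yara, check whether crossing it with AA can produce every observed child phenotype.
  AA → possible child types {A} ✗
  AB → possible child types {A, AB} ✓
  AO → possible child types {A} ✗
  BB → possible child types {AB} ✓
  BO → possible child types {A, AB} ✓
  OO → possible child types {A} ✗

AB, BB, BO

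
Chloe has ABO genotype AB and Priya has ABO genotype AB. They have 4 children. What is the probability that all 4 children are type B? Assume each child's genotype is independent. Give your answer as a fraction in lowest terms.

ABO cross AB × AB → 1/4 A, 1/4 B, 1/2 AB.
So P(type B) = 1/4 per child.
All 4 independent: (1/4)^4 = 1/256.

1/256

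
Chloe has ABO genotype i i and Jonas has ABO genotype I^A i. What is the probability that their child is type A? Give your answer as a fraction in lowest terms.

1/2

ABO cross i i × I^A i → offspring phenotypes: 1/2 O, 1/2 A.
So P(type A) = 1/2.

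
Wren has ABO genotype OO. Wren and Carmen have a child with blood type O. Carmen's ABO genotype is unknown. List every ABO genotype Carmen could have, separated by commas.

For each candidate genotype of Carmen, check whether crossing it with OO can produce every observed child phenotype.
  AA → possible child types {A} ✗
  AB → possible child types {A, B} ✗
  AO → possible child types {O, A} ✓
  BB → possible child types {B} ✗
  BO → possible child types {O, B} ✓
  OO → possible child types {O} ✓

AO, BO, OO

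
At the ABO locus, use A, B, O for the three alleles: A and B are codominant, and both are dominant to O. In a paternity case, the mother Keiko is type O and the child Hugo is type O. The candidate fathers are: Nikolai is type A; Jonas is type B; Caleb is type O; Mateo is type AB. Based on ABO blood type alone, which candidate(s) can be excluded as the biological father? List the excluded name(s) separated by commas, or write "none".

Mateo

A candidate is excluded only if no genotype consistent with his phenotype could produce a type O child with a type O mother.
Mateo (type AB): no genotype consistent with that phenotype can produce a type-O child with a type-O mother.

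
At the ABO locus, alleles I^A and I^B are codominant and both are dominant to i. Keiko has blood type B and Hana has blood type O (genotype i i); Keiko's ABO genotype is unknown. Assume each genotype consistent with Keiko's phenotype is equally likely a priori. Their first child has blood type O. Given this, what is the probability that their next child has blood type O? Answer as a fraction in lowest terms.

1/2

Possible genotypes: Keiko ∈ {I^B I^B, I^B i}; Hana ∈ {i i}.
Weight each parental genotype pair by prior × P(type-O child):
  I^B i × i i: posterior weight 1; P(next child type O) = 1/2.
Weighted sum = 1/2.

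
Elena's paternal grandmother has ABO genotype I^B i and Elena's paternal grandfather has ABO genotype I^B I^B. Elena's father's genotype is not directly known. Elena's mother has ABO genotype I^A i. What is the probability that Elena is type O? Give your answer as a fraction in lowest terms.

1/8

Elena's father's ABO genotype from I^B i × I^B I^B: 1/2 I^B I^B, 1/2 I^B i.
Crossing each possibility with the mother I^A i and summing P(type O): 1/2·0 + 1/2·1/4 = 1/8.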